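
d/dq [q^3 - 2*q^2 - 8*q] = 3*q^2 - 4*q - 8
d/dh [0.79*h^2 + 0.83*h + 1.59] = 1.58*h + 0.83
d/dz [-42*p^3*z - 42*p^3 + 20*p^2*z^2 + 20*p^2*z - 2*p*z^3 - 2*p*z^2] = 2*p*(-21*p^2 + 20*p*z + 10*p - 3*z^2 - 2*z)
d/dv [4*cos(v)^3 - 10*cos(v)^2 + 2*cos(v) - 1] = 2*(-6*cos(v)^2 + 10*cos(v) - 1)*sin(v)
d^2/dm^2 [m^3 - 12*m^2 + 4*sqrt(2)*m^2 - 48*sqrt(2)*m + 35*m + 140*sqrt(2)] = 6*m - 24 + 8*sqrt(2)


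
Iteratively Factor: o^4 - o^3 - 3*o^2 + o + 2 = (o + 1)*(o^3 - 2*o^2 - o + 2) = (o - 1)*(o + 1)*(o^2 - o - 2) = (o - 2)*(o - 1)*(o + 1)*(o + 1)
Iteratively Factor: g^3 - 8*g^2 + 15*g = (g)*(g^2 - 8*g + 15) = g*(g - 5)*(g - 3)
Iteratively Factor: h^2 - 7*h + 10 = (h - 5)*(h - 2)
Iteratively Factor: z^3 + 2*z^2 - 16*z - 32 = (z + 2)*(z^2 - 16) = (z - 4)*(z + 2)*(z + 4)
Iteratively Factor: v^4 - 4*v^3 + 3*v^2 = (v - 3)*(v^3 - v^2) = v*(v - 3)*(v^2 - v) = v*(v - 3)*(v - 1)*(v)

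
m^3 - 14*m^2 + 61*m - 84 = (m - 7)*(m - 4)*(m - 3)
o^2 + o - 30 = (o - 5)*(o + 6)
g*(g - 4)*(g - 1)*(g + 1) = g^4 - 4*g^3 - g^2 + 4*g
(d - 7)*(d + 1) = d^2 - 6*d - 7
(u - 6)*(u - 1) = u^2 - 7*u + 6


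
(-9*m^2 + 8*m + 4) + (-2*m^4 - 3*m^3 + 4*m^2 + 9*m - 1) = -2*m^4 - 3*m^3 - 5*m^2 + 17*m + 3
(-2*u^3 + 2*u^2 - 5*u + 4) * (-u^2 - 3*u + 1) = 2*u^5 + 4*u^4 - 3*u^3 + 13*u^2 - 17*u + 4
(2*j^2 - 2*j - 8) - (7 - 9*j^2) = 11*j^2 - 2*j - 15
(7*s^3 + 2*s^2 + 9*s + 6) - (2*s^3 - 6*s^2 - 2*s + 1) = 5*s^3 + 8*s^2 + 11*s + 5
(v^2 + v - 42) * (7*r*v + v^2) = 7*r*v^3 + 7*r*v^2 - 294*r*v + v^4 + v^3 - 42*v^2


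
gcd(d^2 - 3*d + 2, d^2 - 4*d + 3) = d - 1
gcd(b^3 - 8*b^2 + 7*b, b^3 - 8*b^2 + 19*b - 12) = b - 1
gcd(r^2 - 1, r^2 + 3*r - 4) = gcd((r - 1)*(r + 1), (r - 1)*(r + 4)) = r - 1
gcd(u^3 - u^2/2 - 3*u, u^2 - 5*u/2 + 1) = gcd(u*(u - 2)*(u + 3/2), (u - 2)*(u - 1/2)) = u - 2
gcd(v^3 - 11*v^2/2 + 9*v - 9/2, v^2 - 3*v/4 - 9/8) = v - 3/2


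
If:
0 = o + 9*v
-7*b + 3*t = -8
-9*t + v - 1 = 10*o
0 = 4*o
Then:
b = 23/21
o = 0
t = -1/9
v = 0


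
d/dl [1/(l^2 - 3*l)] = (3 - 2*l)/(l^2*(l - 3)^2)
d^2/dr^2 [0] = 0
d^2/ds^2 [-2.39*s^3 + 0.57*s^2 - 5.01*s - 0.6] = 1.14 - 14.34*s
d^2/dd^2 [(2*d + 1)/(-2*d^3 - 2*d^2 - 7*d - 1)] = 2*(-(2*d + 1)*(6*d^2 + 4*d + 7)^2 + 2*(6*d^2 + 4*d + (2*d + 1)*(3*d + 1) + 7)*(2*d^3 + 2*d^2 + 7*d + 1))/(2*d^3 + 2*d^2 + 7*d + 1)^3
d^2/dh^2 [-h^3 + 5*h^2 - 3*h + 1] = 10 - 6*h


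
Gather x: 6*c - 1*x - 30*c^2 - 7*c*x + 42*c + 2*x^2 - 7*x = -30*c^2 + 48*c + 2*x^2 + x*(-7*c - 8)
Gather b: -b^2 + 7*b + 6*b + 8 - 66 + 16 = -b^2 + 13*b - 42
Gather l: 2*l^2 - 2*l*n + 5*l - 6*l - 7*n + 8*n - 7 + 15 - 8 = 2*l^2 + l*(-2*n - 1) + n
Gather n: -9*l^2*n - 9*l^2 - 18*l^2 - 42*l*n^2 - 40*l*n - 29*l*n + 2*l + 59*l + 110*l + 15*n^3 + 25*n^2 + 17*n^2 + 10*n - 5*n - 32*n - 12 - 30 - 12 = -27*l^2 + 171*l + 15*n^3 + n^2*(42 - 42*l) + n*(-9*l^2 - 69*l - 27) - 54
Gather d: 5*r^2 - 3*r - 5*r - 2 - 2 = 5*r^2 - 8*r - 4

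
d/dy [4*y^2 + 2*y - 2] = 8*y + 2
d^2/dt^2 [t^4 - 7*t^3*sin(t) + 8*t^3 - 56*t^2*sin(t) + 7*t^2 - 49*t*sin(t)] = 7*t^3*sin(t) + 56*t^2*sin(t) - 42*t^2*cos(t) + 12*t^2 + 7*t*sin(t) - 224*t*cos(t) + 48*t - 112*sin(t) - 98*cos(t) + 14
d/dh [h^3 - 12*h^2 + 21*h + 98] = 3*h^2 - 24*h + 21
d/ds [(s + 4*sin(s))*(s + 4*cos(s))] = 4*sqrt(2)*s*cos(s + pi/4) + 2*s + 4*sqrt(2)*sin(s + pi/4) + 16*cos(2*s)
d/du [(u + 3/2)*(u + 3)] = 2*u + 9/2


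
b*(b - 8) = b^2 - 8*b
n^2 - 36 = (n - 6)*(n + 6)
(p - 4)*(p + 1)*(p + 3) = p^3 - 13*p - 12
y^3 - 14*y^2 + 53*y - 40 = (y - 8)*(y - 5)*(y - 1)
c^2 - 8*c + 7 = (c - 7)*(c - 1)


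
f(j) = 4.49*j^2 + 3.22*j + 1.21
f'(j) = 8.98*j + 3.22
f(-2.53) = 21.80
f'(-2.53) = -19.50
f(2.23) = 30.72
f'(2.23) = 23.25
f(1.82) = 21.94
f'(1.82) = 19.56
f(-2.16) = 15.20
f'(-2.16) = -16.18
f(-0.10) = 0.93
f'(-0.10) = 2.32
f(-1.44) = 5.88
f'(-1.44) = -9.71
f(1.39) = 14.36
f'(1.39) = 15.70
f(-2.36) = 18.62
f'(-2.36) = -17.97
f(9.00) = 393.88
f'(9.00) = 84.04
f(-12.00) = 609.13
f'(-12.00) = -104.54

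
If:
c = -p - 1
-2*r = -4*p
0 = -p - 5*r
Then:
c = -1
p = 0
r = 0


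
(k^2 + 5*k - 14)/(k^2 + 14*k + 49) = (k - 2)/(k + 7)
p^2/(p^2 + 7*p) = p/(p + 7)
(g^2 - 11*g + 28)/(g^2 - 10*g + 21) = (g - 4)/(g - 3)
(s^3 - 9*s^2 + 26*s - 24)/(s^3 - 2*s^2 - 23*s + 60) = (s - 2)/(s + 5)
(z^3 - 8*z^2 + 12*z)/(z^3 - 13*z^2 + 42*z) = (z - 2)/(z - 7)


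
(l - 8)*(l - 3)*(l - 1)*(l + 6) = l^4 - 6*l^3 - 37*l^2 + 186*l - 144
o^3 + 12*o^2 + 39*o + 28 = (o + 1)*(o + 4)*(o + 7)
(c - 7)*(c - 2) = c^2 - 9*c + 14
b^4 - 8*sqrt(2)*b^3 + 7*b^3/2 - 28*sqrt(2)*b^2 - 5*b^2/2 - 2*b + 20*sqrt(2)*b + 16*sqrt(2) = (b - 1)*(b + 1/2)*(b + 4)*(b - 8*sqrt(2))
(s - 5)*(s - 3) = s^2 - 8*s + 15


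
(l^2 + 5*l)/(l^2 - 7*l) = (l + 5)/(l - 7)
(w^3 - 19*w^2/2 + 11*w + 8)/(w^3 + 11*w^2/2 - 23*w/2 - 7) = (w - 8)/(w + 7)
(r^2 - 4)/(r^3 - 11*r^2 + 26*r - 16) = (r + 2)/(r^2 - 9*r + 8)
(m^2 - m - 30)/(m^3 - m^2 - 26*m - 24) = (m + 5)/(m^2 + 5*m + 4)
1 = 1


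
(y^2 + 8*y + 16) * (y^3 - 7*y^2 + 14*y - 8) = y^5 + y^4 - 26*y^3 - 8*y^2 + 160*y - 128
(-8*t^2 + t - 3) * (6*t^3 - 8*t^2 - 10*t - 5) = -48*t^5 + 70*t^4 + 54*t^3 + 54*t^2 + 25*t + 15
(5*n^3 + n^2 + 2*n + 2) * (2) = 10*n^3 + 2*n^2 + 4*n + 4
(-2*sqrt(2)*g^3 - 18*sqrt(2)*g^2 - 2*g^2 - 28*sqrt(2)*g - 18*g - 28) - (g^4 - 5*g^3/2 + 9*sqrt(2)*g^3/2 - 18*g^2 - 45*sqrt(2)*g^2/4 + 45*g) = -g^4 - 13*sqrt(2)*g^3/2 + 5*g^3/2 - 27*sqrt(2)*g^2/4 + 16*g^2 - 63*g - 28*sqrt(2)*g - 28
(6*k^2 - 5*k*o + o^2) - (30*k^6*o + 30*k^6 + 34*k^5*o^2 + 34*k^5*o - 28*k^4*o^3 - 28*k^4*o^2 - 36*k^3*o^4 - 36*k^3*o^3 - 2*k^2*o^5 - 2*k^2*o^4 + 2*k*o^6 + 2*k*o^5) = -30*k^6*o - 30*k^6 - 34*k^5*o^2 - 34*k^5*o + 28*k^4*o^3 + 28*k^4*o^2 + 36*k^3*o^4 + 36*k^3*o^3 + 2*k^2*o^5 + 2*k^2*o^4 + 6*k^2 - 2*k*o^6 - 2*k*o^5 - 5*k*o + o^2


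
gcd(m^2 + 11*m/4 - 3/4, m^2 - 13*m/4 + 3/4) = m - 1/4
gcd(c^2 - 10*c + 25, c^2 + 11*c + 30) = 1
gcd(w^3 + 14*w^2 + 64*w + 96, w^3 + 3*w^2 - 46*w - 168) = w^2 + 10*w + 24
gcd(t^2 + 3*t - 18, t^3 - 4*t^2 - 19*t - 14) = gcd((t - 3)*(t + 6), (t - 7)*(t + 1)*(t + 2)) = 1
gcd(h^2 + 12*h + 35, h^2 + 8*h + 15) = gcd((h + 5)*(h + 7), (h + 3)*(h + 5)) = h + 5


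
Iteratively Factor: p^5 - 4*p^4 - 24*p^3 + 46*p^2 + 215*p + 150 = (p + 2)*(p^4 - 6*p^3 - 12*p^2 + 70*p + 75) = (p + 1)*(p + 2)*(p^3 - 7*p^2 - 5*p + 75) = (p - 5)*(p + 1)*(p + 2)*(p^2 - 2*p - 15) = (p - 5)^2*(p + 1)*(p + 2)*(p + 3)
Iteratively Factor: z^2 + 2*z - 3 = (z - 1)*(z + 3)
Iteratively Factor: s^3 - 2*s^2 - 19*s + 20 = (s - 5)*(s^2 + 3*s - 4) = (s - 5)*(s - 1)*(s + 4)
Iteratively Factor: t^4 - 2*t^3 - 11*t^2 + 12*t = (t - 4)*(t^3 + 2*t^2 - 3*t) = t*(t - 4)*(t^2 + 2*t - 3) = t*(t - 4)*(t - 1)*(t + 3)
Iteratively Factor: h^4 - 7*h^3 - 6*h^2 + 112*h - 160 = (h - 5)*(h^3 - 2*h^2 - 16*h + 32) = (h - 5)*(h - 4)*(h^2 + 2*h - 8) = (h - 5)*(h - 4)*(h - 2)*(h + 4)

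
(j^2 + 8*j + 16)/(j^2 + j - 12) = (j + 4)/(j - 3)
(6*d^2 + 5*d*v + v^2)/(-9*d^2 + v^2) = (2*d + v)/(-3*d + v)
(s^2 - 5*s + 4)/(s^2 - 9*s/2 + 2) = 2*(s - 1)/(2*s - 1)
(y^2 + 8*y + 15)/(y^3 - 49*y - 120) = 1/(y - 8)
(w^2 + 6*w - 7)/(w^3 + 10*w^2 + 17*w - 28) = 1/(w + 4)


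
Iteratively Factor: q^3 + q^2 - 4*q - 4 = (q - 2)*(q^2 + 3*q + 2) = (q - 2)*(q + 1)*(q + 2)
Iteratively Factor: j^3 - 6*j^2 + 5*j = (j - 5)*(j^2 - j) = (j - 5)*(j - 1)*(j)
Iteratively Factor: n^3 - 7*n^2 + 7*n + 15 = (n - 3)*(n^2 - 4*n - 5) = (n - 3)*(n + 1)*(n - 5)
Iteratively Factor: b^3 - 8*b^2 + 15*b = (b)*(b^2 - 8*b + 15) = b*(b - 3)*(b - 5)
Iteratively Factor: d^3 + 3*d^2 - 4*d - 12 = (d - 2)*(d^2 + 5*d + 6) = (d - 2)*(d + 3)*(d + 2)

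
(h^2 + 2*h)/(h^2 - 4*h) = (h + 2)/(h - 4)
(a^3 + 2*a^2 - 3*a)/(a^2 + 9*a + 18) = a*(a - 1)/(a + 6)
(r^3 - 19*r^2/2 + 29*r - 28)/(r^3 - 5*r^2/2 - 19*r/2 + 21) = (r - 4)/(r + 3)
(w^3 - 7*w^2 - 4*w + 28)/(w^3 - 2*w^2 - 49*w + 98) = (w + 2)/(w + 7)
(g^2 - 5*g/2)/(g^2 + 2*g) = (g - 5/2)/(g + 2)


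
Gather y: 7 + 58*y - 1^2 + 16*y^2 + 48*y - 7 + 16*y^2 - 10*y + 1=32*y^2 + 96*y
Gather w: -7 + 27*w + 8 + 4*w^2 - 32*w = 4*w^2 - 5*w + 1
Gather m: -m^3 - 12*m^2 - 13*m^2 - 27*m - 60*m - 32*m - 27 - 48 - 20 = -m^3 - 25*m^2 - 119*m - 95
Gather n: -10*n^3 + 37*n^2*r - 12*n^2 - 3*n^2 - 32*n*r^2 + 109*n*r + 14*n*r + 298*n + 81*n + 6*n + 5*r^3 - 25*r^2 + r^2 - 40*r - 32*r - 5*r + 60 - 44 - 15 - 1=-10*n^3 + n^2*(37*r - 15) + n*(-32*r^2 + 123*r + 385) + 5*r^3 - 24*r^2 - 77*r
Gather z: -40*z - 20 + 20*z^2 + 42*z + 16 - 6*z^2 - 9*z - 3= 14*z^2 - 7*z - 7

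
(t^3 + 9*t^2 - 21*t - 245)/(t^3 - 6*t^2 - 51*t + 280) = (t + 7)/(t - 8)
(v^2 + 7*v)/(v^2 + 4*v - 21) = v/(v - 3)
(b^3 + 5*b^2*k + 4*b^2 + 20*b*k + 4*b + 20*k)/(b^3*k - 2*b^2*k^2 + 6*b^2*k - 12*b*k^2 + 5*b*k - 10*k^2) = (b^3 + 5*b^2*k + 4*b^2 + 20*b*k + 4*b + 20*k)/(k*(b^3 - 2*b^2*k + 6*b^2 - 12*b*k + 5*b - 10*k))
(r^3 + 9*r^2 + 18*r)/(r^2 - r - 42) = r*(r + 3)/(r - 7)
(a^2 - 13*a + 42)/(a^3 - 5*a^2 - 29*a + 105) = (a - 6)/(a^2 + 2*a - 15)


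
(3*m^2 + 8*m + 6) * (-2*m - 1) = -6*m^3 - 19*m^2 - 20*m - 6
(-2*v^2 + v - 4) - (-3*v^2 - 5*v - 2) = v^2 + 6*v - 2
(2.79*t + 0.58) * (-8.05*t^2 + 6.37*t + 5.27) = -22.4595*t^3 + 13.1033*t^2 + 18.3979*t + 3.0566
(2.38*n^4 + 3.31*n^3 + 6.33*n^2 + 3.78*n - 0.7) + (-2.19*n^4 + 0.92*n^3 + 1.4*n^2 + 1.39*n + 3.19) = 0.19*n^4 + 4.23*n^3 + 7.73*n^2 + 5.17*n + 2.49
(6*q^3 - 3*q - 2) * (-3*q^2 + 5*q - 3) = -18*q^5 + 30*q^4 - 9*q^3 - 9*q^2 - q + 6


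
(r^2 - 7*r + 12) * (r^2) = r^4 - 7*r^3 + 12*r^2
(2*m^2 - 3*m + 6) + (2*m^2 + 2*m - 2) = 4*m^2 - m + 4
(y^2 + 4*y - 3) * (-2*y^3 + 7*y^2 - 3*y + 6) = -2*y^5 - y^4 + 31*y^3 - 27*y^2 + 33*y - 18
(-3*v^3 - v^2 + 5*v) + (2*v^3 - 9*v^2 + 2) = -v^3 - 10*v^2 + 5*v + 2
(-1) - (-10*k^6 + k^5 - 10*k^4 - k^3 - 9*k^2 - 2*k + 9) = 10*k^6 - k^5 + 10*k^4 + k^3 + 9*k^2 + 2*k - 10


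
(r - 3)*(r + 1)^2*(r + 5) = r^4 + 4*r^3 - 10*r^2 - 28*r - 15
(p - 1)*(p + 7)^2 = p^3 + 13*p^2 + 35*p - 49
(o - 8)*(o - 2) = o^2 - 10*o + 16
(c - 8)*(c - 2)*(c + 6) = c^3 - 4*c^2 - 44*c + 96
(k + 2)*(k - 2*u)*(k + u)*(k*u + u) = k^4*u - k^3*u^2 + 3*k^3*u - 2*k^2*u^3 - 3*k^2*u^2 + 2*k^2*u - 6*k*u^3 - 2*k*u^2 - 4*u^3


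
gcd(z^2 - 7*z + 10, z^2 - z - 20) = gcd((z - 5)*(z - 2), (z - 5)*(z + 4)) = z - 5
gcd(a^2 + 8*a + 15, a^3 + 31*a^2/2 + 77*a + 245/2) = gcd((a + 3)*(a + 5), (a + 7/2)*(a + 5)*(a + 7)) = a + 5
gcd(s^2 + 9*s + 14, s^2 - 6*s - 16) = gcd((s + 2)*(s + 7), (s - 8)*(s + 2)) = s + 2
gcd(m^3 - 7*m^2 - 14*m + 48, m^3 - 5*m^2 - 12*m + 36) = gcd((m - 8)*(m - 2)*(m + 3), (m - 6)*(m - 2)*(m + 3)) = m^2 + m - 6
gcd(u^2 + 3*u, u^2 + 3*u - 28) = 1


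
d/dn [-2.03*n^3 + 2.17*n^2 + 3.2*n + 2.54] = -6.09*n^2 + 4.34*n + 3.2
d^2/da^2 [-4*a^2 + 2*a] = -8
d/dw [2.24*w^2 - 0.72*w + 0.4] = 4.48*w - 0.72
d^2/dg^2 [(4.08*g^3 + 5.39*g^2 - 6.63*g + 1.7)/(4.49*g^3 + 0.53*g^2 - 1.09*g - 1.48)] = (197.907526*g^6 - 682.16121*g^5 + 800.22576*g^4 + 519.877338*g^3 - 510.88812*g^2 + 84.30606*g + 51.710044)/(90.518849*g^9 + 32.054559*g^8 - 62.139804*g^7 - 104.925205*g^6 - 6.046572*g^5 + 44.101491*g^4 + 33.339635*g^3 - 1.792428*g^2 - 7.162608*g - 3.241792)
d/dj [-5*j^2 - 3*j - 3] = -10*j - 3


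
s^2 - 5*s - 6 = (s - 6)*(s + 1)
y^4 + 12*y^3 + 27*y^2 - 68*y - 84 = (y - 2)*(y + 1)*(y + 6)*(y + 7)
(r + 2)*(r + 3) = r^2 + 5*r + 6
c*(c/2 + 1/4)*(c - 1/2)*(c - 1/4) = c^4/2 - c^3/8 - c^2/8 + c/32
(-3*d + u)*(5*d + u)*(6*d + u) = -90*d^3 - 3*d^2*u + 8*d*u^2 + u^3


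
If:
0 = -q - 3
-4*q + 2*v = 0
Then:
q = -3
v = -6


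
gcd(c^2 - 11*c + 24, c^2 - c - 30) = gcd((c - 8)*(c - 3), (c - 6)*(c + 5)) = 1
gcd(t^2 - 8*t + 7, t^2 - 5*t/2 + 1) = 1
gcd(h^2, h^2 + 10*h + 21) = 1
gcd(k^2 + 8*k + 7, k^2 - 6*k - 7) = k + 1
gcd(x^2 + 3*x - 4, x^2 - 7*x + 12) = 1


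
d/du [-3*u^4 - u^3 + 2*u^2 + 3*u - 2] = -12*u^3 - 3*u^2 + 4*u + 3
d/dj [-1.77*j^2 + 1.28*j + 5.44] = 1.28 - 3.54*j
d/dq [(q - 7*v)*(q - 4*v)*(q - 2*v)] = 3*q^2 - 26*q*v + 50*v^2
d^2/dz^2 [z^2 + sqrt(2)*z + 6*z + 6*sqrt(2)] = 2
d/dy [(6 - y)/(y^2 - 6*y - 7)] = (-y^2 + 6*y + 2*(y - 6)*(y - 3) + 7)/(-y^2 + 6*y + 7)^2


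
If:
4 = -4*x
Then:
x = -1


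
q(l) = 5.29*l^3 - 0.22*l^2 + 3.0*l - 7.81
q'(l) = 15.87*l^2 - 0.44*l + 3.0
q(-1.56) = -33.11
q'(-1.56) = 42.31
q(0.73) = -3.68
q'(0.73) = 11.14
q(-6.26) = -1332.92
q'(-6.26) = 627.66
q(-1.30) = -23.70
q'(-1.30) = 30.39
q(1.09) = 2.05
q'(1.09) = 21.38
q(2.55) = 86.12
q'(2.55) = 105.07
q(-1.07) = -17.75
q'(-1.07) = 21.64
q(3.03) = 146.42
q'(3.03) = 147.37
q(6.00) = 1144.91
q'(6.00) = 571.68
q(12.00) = 9137.63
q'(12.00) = 2283.00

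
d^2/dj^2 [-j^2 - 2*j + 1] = -2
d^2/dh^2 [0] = 0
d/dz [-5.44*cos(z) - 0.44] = 5.44*sin(z)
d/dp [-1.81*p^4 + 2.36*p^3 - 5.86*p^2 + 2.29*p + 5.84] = -7.24*p^3 + 7.08*p^2 - 11.72*p + 2.29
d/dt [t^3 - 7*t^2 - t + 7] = 3*t^2 - 14*t - 1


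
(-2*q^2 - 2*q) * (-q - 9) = 2*q^3 + 20*q^2 + 18*q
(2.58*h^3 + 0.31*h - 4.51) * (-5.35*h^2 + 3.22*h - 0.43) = -13.803*h^5 + 8.3076*h^4 - 2.7679*h^3 + 25.1267*h^2 - 14.6555*h + 1.9393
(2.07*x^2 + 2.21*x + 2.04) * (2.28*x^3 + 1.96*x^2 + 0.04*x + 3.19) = 4.7196*x^5 + 9.096*x^4 + 9.0656*x^3 + 10.6901*x^2 + 7.1315*x + 6.5076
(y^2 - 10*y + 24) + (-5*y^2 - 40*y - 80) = -4*y^2 - 50*y - 56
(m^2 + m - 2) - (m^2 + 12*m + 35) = -11*m - 37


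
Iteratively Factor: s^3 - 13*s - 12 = (s + 1)*(s^2 - s - 12) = (s - 4)*(s + 1)*(s + 3)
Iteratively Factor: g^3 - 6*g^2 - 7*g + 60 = (g - 5)*(g^2 - g - 12) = (g - 5)*(g - 4)*(g + 3)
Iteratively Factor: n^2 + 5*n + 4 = (n + 1)*(n + 4)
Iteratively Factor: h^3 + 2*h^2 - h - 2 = (h - 1)*(h^2 + 3*h + 2) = (h - 1)*(h + 1)*(h + 2)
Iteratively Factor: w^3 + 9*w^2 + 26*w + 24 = (w + 2)*(w^2 + 7*w + 12) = (w + 2)*(w + 4)*(w + 3)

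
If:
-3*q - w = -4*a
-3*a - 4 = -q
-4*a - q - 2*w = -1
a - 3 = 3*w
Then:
No Solution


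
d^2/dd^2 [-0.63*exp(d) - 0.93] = -0.63*exp(d)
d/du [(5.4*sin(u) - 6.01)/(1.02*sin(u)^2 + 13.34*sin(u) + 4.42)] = (-5.508*sin(u)^2 + 12.2604*sin(u) + 104.0414)*cos(u)/(1.0404*sin(u)^4 + 27.2136*sin(u)^3 + 186.9724*sin(u)^2 + 117.9256*sin(u) + 19.5364)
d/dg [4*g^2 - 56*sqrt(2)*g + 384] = 8*g - 56*sqrt(2)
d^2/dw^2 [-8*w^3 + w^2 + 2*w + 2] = 2 - 48*w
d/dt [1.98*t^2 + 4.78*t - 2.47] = 3.96*t + 4.78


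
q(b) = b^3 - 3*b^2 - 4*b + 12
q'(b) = 3*b^2 - 6*b - 4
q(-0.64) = 13.07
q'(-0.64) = 1.07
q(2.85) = -0.62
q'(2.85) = 3.27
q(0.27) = 10.72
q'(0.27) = -5.40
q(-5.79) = -259.52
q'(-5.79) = 131.31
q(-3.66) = -62.57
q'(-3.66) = 58.15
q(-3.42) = -49.41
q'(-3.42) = 51.61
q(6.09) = 102.24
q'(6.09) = 70.72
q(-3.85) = -74.13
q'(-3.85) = 63.57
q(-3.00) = -30.00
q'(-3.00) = 41.00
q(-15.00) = -3978.00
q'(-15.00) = 761.00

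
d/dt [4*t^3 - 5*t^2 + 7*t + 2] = 12*t^2 - 10*t + 7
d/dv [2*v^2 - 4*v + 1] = 4*v - 4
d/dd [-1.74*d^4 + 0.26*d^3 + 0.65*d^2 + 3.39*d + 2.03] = -6.96*d^3 + 0.78*d^2 + 1.3*d + 3.39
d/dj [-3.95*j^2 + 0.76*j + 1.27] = 0.76 - 7.9*j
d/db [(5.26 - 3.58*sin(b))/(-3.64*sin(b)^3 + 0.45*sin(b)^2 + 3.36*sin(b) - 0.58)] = (-26.0624*sin(b)^3 + 59.0502*sin(b)^2 - 4.734*sin(b) - 15.5972)*cos(b)/(13.2496*sin(b)^6 - 3.276*sin(b)^5 - 24.2583*sin(b)^4 + 7.2464*sin(b)^3 + 10.7676*sin(b)^2 - 3.8976*sin(b) + 0.3364)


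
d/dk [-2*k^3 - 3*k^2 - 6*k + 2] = -6*k^2 - 6*k - 6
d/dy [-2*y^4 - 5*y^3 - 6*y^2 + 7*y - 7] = -8*y^3 - 15*y^2 - 12*y + 7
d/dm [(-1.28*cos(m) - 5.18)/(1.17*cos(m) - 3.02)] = -9.9262*sin(m)/(1.17*cos(m) - 3.02)^2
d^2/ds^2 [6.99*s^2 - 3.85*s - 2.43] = 13.9800000000000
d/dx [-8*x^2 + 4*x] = 4 - 16*x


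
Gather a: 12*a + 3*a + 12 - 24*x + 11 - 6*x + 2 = 15*a - 30*x + 25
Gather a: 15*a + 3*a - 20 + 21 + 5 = 18*a + 6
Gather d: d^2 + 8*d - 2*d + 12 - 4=d^2 + 6*d + 8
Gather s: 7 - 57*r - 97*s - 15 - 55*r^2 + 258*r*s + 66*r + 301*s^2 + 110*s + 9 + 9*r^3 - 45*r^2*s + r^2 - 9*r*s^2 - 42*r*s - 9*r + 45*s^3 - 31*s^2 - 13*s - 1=9*r^3 - 54*r^2 + 45*s^3 + s^2*(270 - 9*r) + s*(-45*r^2 + 216*r)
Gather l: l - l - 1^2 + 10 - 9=0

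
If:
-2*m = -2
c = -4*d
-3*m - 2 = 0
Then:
No Solution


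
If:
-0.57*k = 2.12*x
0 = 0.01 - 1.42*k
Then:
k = 0.01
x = -0.00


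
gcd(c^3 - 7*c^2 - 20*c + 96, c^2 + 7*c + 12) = c + 4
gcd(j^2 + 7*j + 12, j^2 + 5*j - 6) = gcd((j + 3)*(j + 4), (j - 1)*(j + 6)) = 1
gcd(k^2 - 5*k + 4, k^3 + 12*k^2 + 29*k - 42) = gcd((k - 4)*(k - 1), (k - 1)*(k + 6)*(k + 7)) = k - 1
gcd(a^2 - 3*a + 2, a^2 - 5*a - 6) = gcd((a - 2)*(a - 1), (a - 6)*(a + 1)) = 1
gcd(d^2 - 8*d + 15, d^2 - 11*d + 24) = d - 3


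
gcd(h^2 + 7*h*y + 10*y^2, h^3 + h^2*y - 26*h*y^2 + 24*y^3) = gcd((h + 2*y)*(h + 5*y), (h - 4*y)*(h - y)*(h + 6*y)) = 1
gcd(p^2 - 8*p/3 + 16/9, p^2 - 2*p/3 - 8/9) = p - 4/3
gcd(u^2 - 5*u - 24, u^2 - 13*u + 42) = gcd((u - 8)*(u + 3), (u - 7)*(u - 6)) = 1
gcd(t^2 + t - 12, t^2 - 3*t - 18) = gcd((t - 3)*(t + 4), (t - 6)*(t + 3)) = 1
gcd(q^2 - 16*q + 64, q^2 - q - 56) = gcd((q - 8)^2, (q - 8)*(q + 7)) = q - 8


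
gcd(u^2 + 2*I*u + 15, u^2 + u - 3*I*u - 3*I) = u - 3*I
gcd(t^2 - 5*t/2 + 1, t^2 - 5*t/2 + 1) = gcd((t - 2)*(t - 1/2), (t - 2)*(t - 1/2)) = t^2 - 5*t/2 + 1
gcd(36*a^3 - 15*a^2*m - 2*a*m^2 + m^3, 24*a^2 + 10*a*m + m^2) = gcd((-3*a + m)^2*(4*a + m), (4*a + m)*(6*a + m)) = 4*a + m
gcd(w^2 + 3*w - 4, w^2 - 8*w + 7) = w - 1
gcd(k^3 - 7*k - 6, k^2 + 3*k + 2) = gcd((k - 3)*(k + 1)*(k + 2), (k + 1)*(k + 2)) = k^2 + 3*k + 2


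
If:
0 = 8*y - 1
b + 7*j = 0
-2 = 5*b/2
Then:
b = -4/5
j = 4/35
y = 1/8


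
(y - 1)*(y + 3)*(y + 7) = y^3 + 9*y^2 + 11*y - 21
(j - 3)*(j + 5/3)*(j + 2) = j^3 + 2*j^2/3 - 23*j/3 - 10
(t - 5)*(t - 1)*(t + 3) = t^3 - 3*t^2 - 13*t + 15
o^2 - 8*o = o*(o - 8)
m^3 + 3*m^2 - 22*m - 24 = (m - 4)*(m + 1)*(m + 6)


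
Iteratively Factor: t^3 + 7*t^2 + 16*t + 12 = (t + 2)*(t^2 + 5*t + 6) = (t + 2)*(t + 3)*(t + 2)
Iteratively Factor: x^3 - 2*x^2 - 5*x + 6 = (x + 2)*(x^2 - 4*x + 3) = (x - 1)*(x + 2)*(x - 3)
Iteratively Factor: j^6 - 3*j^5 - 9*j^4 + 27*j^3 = (j)*(j^5 - 3*j^4 - 9*j^3 + 27*j^2) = j^2*(j^4 - 3*j^3 - 9*j^2 + 27*j) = j^2*(j - 3)*(j^3 - 9*j) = j^2*(j - 3)*(j + 3)*(j^2 - 3*j) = j^2*(j - 3)^2*(j + 3)*(j)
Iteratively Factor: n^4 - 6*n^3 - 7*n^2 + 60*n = (n + 3)*(n^3 - 9*n^2 + 20*n) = (n - 5)*(n + 3)*(n^2 - 4*n) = n*(n - 5)*(n + 3)*(n - 4)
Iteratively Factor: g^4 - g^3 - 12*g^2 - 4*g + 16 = (g - 4)*(g^3 + 3*g^2 - 4) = (g - 4)*(g + 2)*(g^2 + g - 2) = (g - 4)*(g + 2)^2*(g - 1)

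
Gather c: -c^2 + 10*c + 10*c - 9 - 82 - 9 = -c^2 + 20*c - 100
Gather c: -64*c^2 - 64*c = -64*c^2 - 64*c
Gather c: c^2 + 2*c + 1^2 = c^2 + 2*c + 1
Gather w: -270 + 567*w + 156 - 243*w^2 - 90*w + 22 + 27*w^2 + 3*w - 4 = -216*w^2 + 480*w - 96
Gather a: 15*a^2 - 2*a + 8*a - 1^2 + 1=15*a^2 + 6*a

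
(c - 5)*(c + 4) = c^2 - c - 20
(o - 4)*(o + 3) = o^2 - o - 12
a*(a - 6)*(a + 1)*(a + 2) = a^4 - 3*a^3 - 16*a^2 - 12*a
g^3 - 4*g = g*(g - 2)*(g + 2)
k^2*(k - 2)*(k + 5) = k^4 + 3*k^3 - 10*k^2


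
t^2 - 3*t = t*(t - 3)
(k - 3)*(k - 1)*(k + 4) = k^3 - 13*k + 12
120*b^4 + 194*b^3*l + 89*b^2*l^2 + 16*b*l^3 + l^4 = (b + l)*(4*b + l)*(5*b + l)*(6*b + l)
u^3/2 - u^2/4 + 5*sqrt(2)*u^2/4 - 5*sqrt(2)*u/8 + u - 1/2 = (u/2 + sqrt(2))*(u - 1/2)*(u + sqrt(2)/2)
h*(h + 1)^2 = h^3 + 2*h^2 + h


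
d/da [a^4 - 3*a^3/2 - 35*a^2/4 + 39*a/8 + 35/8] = 4*a^3 - 9*a^2/2 - 35*a/2 + 39/8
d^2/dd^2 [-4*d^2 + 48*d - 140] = -8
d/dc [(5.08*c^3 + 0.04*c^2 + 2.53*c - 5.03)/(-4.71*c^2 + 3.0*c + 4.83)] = (-23.9268*c^4 + 30.48*c^3 + 85.6455*c^2 - 46.9962*c + 27.3099)/(22.1841*c^4 - 28.26*c^3 - 36.4986*c^2 + 28.98*c + 23.3289)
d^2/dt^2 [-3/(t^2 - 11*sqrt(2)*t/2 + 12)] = 12*(4*t^2 - 22*sqrt(2)*t - (4*t - 11*sqrt(2))^2 + 48)/(2*t^2 - 11*sqrt(2)*t + 24)^3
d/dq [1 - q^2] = -2*q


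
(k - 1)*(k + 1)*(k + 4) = k^3 + 4*k^2 - k - 4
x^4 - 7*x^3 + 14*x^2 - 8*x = x*(x - 4)*(x - 2)*(x - 1)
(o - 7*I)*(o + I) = o^2 - 6*I*o + 7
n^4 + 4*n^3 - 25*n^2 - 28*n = n*(n - 4)*(n + 1)*(n + 7)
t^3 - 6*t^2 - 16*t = t*(t - 8)*(t + 2)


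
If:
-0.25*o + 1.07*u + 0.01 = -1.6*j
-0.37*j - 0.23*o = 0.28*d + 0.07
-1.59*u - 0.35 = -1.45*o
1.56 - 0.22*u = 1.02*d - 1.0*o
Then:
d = 0.01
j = 1.05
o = -2.00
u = -2.05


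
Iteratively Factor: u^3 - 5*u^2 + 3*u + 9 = (u - 3)*(u^2 - 2*u - 3) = (u - 3)*(u + 1)*(u - 3)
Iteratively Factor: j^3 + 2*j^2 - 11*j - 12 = (j - 3)*(j^2 + 5*j + 4) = (j - 3)*(j + 4)*(j + 1)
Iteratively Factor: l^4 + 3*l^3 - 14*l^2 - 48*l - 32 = (l + 1)*(l^3 + 2*l^2 - 16*l - 32) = (l - 4)*(l + 1)*(l^2 + 6*l + 8) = (l - 4)*(l + 1)*(l + 4)*(l + 2)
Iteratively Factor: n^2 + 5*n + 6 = (n + 3)*(n + 2)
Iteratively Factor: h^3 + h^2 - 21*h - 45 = (h - 5)*(h^2 + 6*h + 9) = (h - 5)*(h + 3)*(h + 3)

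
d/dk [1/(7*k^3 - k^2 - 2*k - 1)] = (-21*k^2 + 2*k + 2)/(-7*k^3 + k^2 + 2*k + 1)^2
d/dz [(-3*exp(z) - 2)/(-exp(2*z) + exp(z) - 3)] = (-(2*exp(z) - 1)*(3*exp(z) + 2) + 3*exp(2*z) - 3*exp(z) + 9)*exp(z)/(exp(2*z) - exp(z) + 3)^2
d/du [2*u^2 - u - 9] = 4*u - 1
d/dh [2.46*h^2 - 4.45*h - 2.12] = 4.92*h - 4.45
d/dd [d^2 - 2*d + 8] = 2*d - 2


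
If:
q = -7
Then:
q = -7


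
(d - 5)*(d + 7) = d^2 + 2*d - 35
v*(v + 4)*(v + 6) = v^3 + 10*v^2 + 24*v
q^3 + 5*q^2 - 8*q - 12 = (q - 2)*(q + 1)*(q + 6)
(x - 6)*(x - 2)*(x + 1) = x^3 - 7*x^2 + 4*x + 12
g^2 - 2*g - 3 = (g - 3)*(g + 1)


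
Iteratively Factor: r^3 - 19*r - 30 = (r + 2)*(r^2 - 2*r - 15) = (r + 2)*(r + 3)*(r - 5)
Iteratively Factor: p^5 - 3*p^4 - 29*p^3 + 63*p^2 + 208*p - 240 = (p - 5)*(p^4 + 2*p^3 - 19*p^2 - 32*p + 48) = (p - 5)*(p - 4)*(p^3 + 6*p^2 + 5*p - 12) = (p - 5)*(p - 4)*(p + 4)*(p^2 + 2*p - 3) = (p - 5)*(p - 4)*(p + 3)*(p + 4)*(p - 1)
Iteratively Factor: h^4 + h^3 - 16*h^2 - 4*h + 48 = (h + 4)*(h^3 - 3*h^2 - 4*h + 12) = (h - 3)*(h + 4)*(h^2 - 4) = (h - 3)*(h + 2)*(h + 4)*(h - 2)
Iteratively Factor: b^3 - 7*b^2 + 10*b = (b - 2)*(b^2 - 5*b) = b*(b - 2)*(b - 5)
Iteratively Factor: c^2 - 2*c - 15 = (c + 3)*(c - 5)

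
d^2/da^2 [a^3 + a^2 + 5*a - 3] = 6*a + 2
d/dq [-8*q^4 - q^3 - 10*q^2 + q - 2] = -32*q^3 - 3*q^2 - 20*q + 1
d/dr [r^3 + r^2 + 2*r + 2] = 3*r^2 + 2*r + 2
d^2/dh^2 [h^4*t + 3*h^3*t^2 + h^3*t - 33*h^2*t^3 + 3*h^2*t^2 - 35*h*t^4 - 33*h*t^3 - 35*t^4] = 6*t*(2*h^2 + 3*h*t + h - 11*t^2 + t)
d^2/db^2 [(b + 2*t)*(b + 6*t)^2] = 6*b + 28*t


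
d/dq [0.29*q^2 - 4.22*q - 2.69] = 0.58*q - 4.22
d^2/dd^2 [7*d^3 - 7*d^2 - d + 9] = 42*d - 14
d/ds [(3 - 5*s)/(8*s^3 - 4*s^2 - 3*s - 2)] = (80*s^3 - 92*s^2 + 24*s + 19)/(64*s^6 - 64*s^5 - 32*s^4 - 8*s^3 + 25*s^2 + 12*s + 4)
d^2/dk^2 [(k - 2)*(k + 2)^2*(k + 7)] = 12*k^2 + 54*k + 20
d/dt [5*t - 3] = 5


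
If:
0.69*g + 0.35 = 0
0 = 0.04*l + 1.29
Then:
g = -0.51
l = -32.25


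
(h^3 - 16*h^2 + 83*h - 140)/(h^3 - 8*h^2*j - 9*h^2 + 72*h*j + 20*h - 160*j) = (h - 7)/(h - 8*j)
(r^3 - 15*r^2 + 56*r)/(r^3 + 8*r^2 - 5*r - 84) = r*(r^2 - 15*r + 56)/(r^3 + 8*r^2 - 5*r - 84)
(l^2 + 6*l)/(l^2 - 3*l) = (l + 6)/(l - 3)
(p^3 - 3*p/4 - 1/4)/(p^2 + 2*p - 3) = (p^2 + p + 1/4)/(p + 3)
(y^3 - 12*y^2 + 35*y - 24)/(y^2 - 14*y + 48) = (y^2 - 4*y + 3)/(y - 6)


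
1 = 1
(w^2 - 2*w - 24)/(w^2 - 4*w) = (w^2 - 2*w - 24)/(w*(w - 4))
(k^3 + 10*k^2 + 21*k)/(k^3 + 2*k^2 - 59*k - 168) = k/(k - 8)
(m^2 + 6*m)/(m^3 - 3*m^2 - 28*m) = (m + 6)/(m^2 - 3*m - 28)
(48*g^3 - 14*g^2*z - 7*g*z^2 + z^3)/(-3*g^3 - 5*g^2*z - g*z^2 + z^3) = (-48*g^3 + 14*g^2*z + 7*g*z^2 - z^3)/(3*g^3 + 5*g^2*z + g*z^2 - z^3)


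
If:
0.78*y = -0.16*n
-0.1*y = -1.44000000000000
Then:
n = -70.20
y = 14.40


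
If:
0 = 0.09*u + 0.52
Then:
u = -5.78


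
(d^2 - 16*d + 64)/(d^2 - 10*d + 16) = (d - 8)/(d - 2)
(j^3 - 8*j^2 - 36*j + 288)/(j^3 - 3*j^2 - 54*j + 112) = (j^2 - 36)/(j^2 + 5*j - 14)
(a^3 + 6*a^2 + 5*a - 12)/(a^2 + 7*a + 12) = a - 1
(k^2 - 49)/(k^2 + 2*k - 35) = (k - 7)/(k - 5)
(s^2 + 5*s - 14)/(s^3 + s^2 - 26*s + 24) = (s^2 + 5*s - 14)/(s^3 + s^2 - 26*s + 24)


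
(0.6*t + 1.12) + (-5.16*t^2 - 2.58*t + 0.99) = -5.16*t^2 - 1.98*t + 2.11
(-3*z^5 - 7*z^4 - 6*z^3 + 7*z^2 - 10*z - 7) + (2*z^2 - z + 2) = -3*z^5 - 7*z^4 - 6*z^3 + 9*z^2 - 11*z - 5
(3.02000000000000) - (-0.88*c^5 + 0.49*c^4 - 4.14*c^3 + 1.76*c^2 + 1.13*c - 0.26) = 0.88*c^5 - 0.49*c^4 + 4.14*c^3 - 1.76*c^2 - 1.13*c + 3.28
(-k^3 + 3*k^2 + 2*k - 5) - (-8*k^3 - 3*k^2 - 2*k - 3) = 7*k^3 + 6*k^2 + 4*k - 2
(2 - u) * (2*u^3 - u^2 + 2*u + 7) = -2*u^4 + 5*u^3 - 4*u^2 - 3*u + 14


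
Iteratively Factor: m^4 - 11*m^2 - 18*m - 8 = (m + 2)*(m^3 - 2*m^2 - 7*m - 4) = (m + 1)*(m + 2)*(m^2 - 3*m - 4) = (m + 1)^2*(m + 2)*(m - 4)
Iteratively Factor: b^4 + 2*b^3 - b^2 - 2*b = (b)*(b^3 + 2*b^2 - b - 2) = b*(b - 1)*(b^2 + 3*b + 2) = b*(b - 1)*(b + 2)*(b + 1)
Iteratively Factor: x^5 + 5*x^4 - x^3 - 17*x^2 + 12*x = (x)*(x^4 + 5*x^3 - x^2 - 17*x + 12) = x*(x - 1)*(x^3 + 6*x^2 + 5*x - 12) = x*(x - 1)^2*(x^2 + 7*x + 12) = x*(x - 1)^2*(x + 4)*(x + 3)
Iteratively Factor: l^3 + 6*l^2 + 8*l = (l + 4)*(l^2 + 2*l) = (l + 2)*(l + 4)*(l)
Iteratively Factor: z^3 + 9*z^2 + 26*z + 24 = (z + 2)*(z^2 + 7*z + 12) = (z + 2)*(z + 4)*(z + 3)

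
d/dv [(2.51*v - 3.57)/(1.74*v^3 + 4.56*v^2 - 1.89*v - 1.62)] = (-8.7348*v^3 + 7.1898*v^2 + 32.5584*v - 10.8135)/(3.0276*v^6 + 15.8688*v^5 + 14.2164*v^4 - 22.8744*v^3 - 11.2023*v^2 + 6.1236*v + 2.6244)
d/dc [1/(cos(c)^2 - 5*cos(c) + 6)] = (2*cos(c) - 5)*sin(c)/(cos(c)^2 - 5*cos(c) + 6)^2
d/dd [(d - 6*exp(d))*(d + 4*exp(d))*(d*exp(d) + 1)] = (d + 1)*(d - 6*exp(d))*(d + 4*exp(d))*exp(d) + (d - 6*exp(d))*(d*exp(d) + 1)*(4*exp(d) + 1) - (d + 4*exp(d))*(d*exp(d) + 1)*(6*exp(d) - 1)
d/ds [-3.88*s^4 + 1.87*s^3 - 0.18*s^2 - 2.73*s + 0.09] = -15.52*s^3 + 5.61*s^2 - 0.36*s - 2.73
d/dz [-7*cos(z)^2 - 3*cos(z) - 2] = (14*cos(z) + 3)*sin(z)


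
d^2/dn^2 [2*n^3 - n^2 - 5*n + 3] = 12*n - 2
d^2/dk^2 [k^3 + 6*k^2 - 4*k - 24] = 6*k + 12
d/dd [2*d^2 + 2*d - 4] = 4*d + 2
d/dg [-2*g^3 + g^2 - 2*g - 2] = -6*g^2 + 2*g - 2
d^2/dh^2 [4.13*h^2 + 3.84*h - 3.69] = 8.26000000000000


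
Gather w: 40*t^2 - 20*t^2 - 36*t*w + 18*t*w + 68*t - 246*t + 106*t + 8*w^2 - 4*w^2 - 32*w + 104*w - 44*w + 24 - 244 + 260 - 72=20*t^2 - 72*t + 4*w^2 + w*(28 - 18*t) - 32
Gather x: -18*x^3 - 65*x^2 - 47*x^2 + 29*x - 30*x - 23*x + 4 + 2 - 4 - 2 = -18*x^3 - 112*x^2 - 24*x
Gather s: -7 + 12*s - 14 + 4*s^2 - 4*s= 4*s^2 + 8*s - 21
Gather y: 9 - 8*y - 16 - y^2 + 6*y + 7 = -y^2 - 2*y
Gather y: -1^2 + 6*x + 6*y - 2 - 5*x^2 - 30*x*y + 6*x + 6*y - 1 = -5*x^2 + 12*x + y*(12 - 30*x) - 4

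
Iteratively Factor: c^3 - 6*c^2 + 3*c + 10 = (c - 5)*(c^2 - c - 2) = (c - 5)*(c + 1)*(c - 2)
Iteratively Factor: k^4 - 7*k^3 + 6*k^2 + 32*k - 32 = (k - 4)*(k^3 - 3*k^2 - 6*k + 8) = (k - 4)*(k + 2)*(k^2 - 5*k + 4) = (k - 4)*(k - 1)*(k + 2)*(k - 4)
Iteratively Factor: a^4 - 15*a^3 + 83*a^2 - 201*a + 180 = (a - 5)*(a^3 - 10*a^2 + 33*a - 36) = (a - 5)*(a - 3)*(a^2 - 7*a + 12) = (a - 5)*(a - 4)*(a - 3)*(a - 3)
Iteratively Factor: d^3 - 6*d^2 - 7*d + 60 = (d - 4)*(d^2 - 2*d - 15) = (d - 4)*(d + 3)*(d - 5)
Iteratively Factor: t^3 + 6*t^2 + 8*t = (t + 4)*(t^2 + 2*t) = (t + 2)*(t + 4)*(t)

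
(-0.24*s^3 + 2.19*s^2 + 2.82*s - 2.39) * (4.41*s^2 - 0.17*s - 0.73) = -1.0584*s^5 + 9.6987*s^4 + 12.2391*s^3 - 12.618*s^2 - 1.6523*s + 1.7447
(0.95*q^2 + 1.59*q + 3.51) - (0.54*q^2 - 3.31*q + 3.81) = 0.41*q^2 + 4.9*q - 0.3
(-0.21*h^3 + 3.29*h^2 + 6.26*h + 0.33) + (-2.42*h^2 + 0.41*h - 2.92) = -0.21*h^3 + 0.87*h^2 + 6.67*h - 2.59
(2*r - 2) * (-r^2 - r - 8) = -2*r^3 - 14*r + 16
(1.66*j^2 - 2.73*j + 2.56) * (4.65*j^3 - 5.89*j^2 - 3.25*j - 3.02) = 7.719*j^5 - 22.4719*j^4 + 22.5887*j^3 - 11.2191*j^2 - 0.0754000000000001*j - 7.7312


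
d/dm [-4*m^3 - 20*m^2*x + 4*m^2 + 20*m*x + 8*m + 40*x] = -12*m^2 - 40*m*x + 8*m + 20*x + 8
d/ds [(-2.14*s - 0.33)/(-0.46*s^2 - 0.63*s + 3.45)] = (0.9844*s^2 + 1.3482*s - (0.92*s + 0.63)*(2.14*s + 0.33) - 7.383)/(0.46*s^2 + 0.63*s - 3.45)^2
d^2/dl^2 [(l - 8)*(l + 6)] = 2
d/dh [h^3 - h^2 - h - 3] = 3*h^2 - 2*h - 1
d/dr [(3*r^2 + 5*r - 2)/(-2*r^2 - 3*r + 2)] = 1/(4*r^2 - 4*r + 1)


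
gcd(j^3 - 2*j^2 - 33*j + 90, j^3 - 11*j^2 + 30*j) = j - 5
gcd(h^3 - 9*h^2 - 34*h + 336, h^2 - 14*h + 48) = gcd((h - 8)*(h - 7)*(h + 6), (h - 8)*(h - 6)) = h - 8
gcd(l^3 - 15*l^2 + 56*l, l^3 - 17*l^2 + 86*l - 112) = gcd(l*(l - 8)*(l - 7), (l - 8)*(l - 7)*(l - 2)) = l^2 - 15*l + 56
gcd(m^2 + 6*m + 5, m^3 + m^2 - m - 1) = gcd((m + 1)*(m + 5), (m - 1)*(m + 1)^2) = m + 1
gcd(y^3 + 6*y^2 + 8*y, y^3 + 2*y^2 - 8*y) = y^2 + 4*y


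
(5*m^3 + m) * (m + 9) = 5*m^4 + 45*m^3 + m^2 + 9*m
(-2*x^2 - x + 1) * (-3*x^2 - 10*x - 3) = 6*x^4 + 23*x^3 + 13*x^2 - 7*x - 3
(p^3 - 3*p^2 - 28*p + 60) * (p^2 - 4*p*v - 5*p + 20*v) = p^5 - 4*p^4*v - 8*p^4 + 32*p^3*v - 13*p^3 + 52*p^2*v + 200*p^2 - 800*p*v - 300*p + 1200*v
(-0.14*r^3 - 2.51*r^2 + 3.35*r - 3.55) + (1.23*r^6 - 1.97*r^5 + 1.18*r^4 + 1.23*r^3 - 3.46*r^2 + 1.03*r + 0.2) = 1.23*r^6 - 1.97*r^5 + 1.18*r^4 + 1.09*r^3 - 5.97*r^2 + 4.38*r - 3.35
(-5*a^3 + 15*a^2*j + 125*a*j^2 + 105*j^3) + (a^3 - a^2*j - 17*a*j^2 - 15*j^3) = -4*a^3 + 14*a^2*j + 108*a*j^2 + 90*j^3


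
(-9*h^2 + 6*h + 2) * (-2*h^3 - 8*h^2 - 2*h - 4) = 18*h^5 + 60*h^4 - 34*h^3 + 8*h^2 - 28*h - 8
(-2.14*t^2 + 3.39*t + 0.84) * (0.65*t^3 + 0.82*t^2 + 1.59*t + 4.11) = -1.391*t^5 + 0.4487*t^4 - 0.0768000000000004*t^3 - 2.7165*t^2 + 15.2685*t + 3.4524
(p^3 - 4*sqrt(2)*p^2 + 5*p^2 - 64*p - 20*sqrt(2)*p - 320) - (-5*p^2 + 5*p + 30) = p^3 - 4*sqrt(2)*p^2 + 10*p^2 - 69*p - 20*sqrt(2)*p - 350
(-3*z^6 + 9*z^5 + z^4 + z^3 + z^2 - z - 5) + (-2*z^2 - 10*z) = -3*z^6 + 9*z^5 + z^4 + z^3 - z^2 - 11*z - 5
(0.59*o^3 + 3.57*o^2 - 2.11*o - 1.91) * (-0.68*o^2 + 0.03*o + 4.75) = -0.4012*o^5 - 2.4099*o^4 + 4.3444*o^3 + 18.193*o^2 - 10.0798*o - 9.0725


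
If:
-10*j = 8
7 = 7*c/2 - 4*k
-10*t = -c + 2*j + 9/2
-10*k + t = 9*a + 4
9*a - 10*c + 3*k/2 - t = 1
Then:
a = 231889/251100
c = 158/279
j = -4/5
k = -350/279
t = -6511/27900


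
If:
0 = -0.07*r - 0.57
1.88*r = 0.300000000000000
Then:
No Solution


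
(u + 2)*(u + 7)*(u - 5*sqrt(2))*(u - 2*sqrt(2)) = u^4 - 7*sqrt(2)*u^3 + 9*u^3 - 63*sqrt(2)*u^2 + 34*u^2 - 98*sqrt(2)*u + 180*u + 280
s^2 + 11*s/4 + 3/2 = (s + 3/4)*(s + 2)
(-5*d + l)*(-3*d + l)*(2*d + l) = 30*d^3 - d^2*l - 6*d*l^2 + l^3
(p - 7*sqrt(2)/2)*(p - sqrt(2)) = p^2 - 9*sqrt(2)*p/2 + 7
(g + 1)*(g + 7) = g^2 + 8*g + 7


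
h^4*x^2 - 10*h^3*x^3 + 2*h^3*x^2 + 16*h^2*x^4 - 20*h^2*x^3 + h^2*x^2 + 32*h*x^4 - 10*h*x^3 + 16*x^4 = (h - 8*x)*(h - 2*x)*(h*x + x)^2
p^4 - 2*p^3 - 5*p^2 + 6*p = p*(p - 3)*(p - 1)*(p + 2)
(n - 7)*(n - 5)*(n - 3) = n^3 - 15*n^2 + 71*n - 105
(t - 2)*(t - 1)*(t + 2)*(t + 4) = t^4 + 3*t^3 - 8*t^2 - 12*t + 16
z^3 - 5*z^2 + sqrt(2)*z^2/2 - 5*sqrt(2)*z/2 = z*(z - 5)*(z + sqrt(2)/2)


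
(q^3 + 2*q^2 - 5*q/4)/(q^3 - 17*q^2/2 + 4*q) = (q + 5/2)/(q - 8)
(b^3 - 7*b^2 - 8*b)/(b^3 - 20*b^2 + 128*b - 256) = b*(b + 1)/(b^2 - 12*b + 32)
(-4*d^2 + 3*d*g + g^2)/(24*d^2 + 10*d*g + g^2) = (-d + g)/(6*d + g)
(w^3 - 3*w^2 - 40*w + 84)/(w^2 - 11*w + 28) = (w^2 + 4*w - 12)/(w - 4)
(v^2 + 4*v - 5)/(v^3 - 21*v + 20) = 1/(v - 4)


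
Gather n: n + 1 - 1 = n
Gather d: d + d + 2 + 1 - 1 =2*d + 2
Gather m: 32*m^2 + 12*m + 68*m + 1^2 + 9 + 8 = 32*m^2 + 80*m + 18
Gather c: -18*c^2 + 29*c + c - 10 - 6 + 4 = -18*c^2 + 30*c - 12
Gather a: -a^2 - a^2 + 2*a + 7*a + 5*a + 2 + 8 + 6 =-2*a^2 + 14*a + 16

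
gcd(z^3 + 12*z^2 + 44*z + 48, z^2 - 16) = z + 4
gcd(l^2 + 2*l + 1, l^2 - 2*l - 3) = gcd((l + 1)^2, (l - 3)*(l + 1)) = l + 1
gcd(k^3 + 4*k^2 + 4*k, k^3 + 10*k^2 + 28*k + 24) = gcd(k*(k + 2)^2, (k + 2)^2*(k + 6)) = k^2 + 4*k + 4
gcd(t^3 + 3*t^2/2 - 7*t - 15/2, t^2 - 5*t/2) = t - 5/2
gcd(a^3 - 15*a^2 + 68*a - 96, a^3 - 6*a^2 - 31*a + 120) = a^2 - 11*a + 24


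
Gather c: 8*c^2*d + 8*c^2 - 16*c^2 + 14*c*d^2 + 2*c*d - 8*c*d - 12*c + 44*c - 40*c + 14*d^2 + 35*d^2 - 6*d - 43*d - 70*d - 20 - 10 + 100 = c^2*(8*d - 8) + c*(14*d^2 - 6*d - 8) + 49*d^2 - 119*d + 70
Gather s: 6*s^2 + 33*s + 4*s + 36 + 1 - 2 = 6*s^2 + 37*s + 35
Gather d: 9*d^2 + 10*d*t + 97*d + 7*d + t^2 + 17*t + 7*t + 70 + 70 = 9*d^2 + d*(10*t + 104) + t^2 + 24*t + 140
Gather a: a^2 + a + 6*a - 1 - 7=a^2 + 7*a - 8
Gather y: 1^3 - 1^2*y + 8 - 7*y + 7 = 16 - 8*y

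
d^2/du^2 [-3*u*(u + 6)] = -6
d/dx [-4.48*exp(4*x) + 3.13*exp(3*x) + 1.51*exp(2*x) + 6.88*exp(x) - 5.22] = (-17.92*exp(3*x) + 9.39*exp(2*x) + 3.02*exp(x) + 6.88)*exp(x)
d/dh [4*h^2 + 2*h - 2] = 8*h + 2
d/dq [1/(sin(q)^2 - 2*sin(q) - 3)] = 2*(1 - sin(q))*cos(q)/((sin(q) - 3)^2*(sin(q) + 1)^2)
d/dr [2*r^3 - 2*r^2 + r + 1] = 6*r^2 - 4*r + 1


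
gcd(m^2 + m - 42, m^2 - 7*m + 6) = m - 6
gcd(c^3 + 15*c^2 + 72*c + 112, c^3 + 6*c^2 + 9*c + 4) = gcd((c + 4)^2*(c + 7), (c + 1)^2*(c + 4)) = c + 4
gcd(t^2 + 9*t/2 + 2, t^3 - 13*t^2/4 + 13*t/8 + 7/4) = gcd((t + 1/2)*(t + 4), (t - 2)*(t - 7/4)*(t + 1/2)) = t + 1/2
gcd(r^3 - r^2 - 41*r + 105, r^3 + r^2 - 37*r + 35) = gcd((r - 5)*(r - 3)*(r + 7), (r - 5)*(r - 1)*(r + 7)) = r^2 + 2*r - 35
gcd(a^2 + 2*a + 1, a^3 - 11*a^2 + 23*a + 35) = a + 1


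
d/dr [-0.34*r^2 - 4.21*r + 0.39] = -0.68*r - 4.21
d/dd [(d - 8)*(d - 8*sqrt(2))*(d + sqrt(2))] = 3*d^2 - 14*sqrt(2)*d - 16*d - 16 + 56*sqrt(2)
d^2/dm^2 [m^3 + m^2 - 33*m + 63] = 6*m + 2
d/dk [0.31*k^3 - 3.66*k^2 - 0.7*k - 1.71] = 0.93*k^2 - 7.32*k - 0.7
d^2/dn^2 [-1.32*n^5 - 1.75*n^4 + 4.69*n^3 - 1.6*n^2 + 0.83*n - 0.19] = -26.4*n^3 - 21.0*n^2 + 28.14*n - 3.2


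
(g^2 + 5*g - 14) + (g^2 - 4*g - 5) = 2*g^2 + g - 19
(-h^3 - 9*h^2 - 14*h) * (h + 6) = -h^4 - 15*h^3 - 68*h^2 - 84*h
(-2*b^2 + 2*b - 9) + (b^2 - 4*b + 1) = -b^2 - 2*b - 8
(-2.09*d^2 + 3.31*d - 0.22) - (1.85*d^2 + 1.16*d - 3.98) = -3.94*d^2 + 2.15*d + 3.76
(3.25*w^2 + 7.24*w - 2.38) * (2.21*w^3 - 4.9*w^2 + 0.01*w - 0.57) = 7.1825*w^5 + 0.0753999999999984*w^4 - 40.7033*w^3 + 9.8819*w^2 - 4.1506*w + 1.3566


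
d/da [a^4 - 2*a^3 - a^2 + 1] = 2*a*(2*a^2 - 3*a - 1)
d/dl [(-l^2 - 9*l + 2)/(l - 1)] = (-l^2 + 2*l + 7)/(l^2 - 2*l + 1)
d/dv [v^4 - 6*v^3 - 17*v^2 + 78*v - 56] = 4*v^3 - 18*v^2 - 34*v + 78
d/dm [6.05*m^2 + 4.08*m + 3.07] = 12.1*m + 4.08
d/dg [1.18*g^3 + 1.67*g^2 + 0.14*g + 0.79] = 3.54*g^2 + 3.34*g + 0.14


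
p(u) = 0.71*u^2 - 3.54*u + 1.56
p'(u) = 1.42*u - 3.54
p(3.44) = -2.22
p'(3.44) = 1.34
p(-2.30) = 13.46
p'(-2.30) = -6.81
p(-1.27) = 7.20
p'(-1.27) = -5.34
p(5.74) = 4.63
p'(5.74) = 4.61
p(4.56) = 0.18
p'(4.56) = 2.94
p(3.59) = -2.00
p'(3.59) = 1.56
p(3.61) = -1.97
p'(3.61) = 1.59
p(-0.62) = 4.03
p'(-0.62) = -4.42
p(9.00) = 27.21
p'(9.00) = 9.24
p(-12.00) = 146.28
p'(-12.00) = -20.58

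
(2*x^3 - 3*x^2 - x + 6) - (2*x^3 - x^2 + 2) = -2*x^2 - x + 4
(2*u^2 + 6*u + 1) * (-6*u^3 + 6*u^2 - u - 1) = -12*u^5 - 24*u^4 + 28*u^3 - 2*u^2 - 7*u - 1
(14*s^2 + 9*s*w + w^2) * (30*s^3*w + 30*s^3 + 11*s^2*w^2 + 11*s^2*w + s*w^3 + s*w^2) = 420*s^5*w + 420*s^5 + 424*s^4*w^2 + 424*s^4*w + 143*s^3*w^3 + 143*s^3*w^2 + 20*s^2*w^4 + 20*s^2*w^3 + s*w^5 + s*w^4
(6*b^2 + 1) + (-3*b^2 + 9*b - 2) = 3*b^2 + 9*b - 1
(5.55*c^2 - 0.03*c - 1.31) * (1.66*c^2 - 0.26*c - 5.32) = 9.213*c^4 - 1.4928*c^3 - 31.6928*c^2 + 0.5002*c + 6.9692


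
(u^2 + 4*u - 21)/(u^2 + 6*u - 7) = (u - 3)/(u - 1)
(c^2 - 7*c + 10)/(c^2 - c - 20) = (c - 2)/(c + 4)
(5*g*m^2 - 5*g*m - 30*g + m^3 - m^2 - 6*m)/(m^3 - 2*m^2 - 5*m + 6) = (5*g + m)/(m - 1)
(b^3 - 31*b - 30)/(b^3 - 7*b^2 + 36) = (b^2 + 6*b + 5)/(b^2 - b - 6)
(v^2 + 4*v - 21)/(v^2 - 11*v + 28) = (v^2 + 4*v - 21)/(v^2 - 11*v + 28)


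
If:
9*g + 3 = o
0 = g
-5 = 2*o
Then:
No Solution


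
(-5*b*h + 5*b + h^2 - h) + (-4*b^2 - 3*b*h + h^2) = -4*b^2 - 8*b*h + 5*b + 2*h^2 - h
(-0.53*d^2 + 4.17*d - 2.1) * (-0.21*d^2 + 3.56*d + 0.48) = 0.1113*d^4 - 2.7625*d^3 + 15.0318*d^2 - 5.4744*d - 1.008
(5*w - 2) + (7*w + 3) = 12*w + 1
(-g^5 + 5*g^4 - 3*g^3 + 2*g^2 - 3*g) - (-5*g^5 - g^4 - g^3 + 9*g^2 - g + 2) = 4*g^5 + 6*g^4 - 2*g^3 - 7*g^2 - 2*g - 2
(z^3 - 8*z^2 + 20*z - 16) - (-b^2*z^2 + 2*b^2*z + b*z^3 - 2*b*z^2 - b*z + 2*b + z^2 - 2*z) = b^2*z^2 - 2*b^2*z - b*z^3 + 2*b*z^2 + b*z - 2*b + z^3 - 9*z^2 + 22*z - 16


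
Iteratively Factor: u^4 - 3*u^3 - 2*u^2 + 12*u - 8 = (u - 2)*(u^3 - u^2 - 4*u + 4) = (u - 2)*(u - 1)*(u^2 - 4) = (u - 2)^2*(u - 1)*(u + 2)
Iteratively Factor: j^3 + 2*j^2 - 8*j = (j + 4)*(j^2 - 2*j) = j*(j + 4)*(j - 2)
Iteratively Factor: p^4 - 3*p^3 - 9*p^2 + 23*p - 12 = (p - 4)*(p^3 + p^2 - 5*p + 3) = (p - 4)*(p - 1)*(p^2 + 2*p - 3) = (p - 4)*(p - 1)^2*(p + 3)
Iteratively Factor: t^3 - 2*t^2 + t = (t - 1)*(t^2 - t) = (t - 1)^2*(t)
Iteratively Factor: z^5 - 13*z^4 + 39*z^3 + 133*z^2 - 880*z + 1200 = (z - 5)*(z^4 - 8*z^3 - z^2 + 128*z - 240) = (z - 5)*(z + 4)*(z^3 - 12*z^2 + 47*z - 60) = (z - 5)*(z - 4)*(z + 4)*(z^2 - 8*z + 15) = (z - 5)^2*(z - 4)*(z + 4)*(z - 3)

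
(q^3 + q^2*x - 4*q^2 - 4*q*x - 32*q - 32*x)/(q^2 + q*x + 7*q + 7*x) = (q^2 - 4*q - 32)/(q + 7)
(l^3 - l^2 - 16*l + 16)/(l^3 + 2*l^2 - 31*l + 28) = (l + 4)/(l + 7)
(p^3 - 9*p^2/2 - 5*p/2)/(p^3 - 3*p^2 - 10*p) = (p + 1/2)/(p + 2)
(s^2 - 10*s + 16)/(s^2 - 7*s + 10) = (s - 8)/(s - 5)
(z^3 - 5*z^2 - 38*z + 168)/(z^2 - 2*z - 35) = (z^2 + 2*z - 24)/(z + 5)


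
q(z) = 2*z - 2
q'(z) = 2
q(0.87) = -0.26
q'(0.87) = 2.00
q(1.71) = 1.42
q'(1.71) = 2.00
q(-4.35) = -10.70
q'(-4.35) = 2.00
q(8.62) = 15.24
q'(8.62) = 2.00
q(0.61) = -0.78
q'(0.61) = 2.00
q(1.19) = 0.38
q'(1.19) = 2.00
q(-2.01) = -6.02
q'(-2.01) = 2.00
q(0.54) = -0.92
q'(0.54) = 2.00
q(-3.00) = -8.00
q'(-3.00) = 2.00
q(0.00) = -2.00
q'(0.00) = 2.00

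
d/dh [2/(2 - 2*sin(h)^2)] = 2*sin(h)/cos(h)^3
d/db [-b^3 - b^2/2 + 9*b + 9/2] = -3*b^2 - b + 9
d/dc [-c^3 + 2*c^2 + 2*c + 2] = -3*c^2 + 4*c + 2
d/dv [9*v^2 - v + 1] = 18*v - 1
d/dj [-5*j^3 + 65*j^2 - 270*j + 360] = -15*j^2 + 130*j - 270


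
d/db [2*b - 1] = 2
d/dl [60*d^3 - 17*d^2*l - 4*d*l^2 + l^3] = -17*d^2 - 8*d*l + 3*l^2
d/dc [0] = 0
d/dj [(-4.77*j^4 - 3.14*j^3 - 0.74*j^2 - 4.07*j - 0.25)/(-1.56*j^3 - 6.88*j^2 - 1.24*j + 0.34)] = (7.4412*j^6 + 65.6352*j^5 + 38.1932*j^4 - 11.3984*j^3 - 31.4568*j^2 - 3.9432*j - 1.6938)/(2.4336*j^6 + 21.4656*j^5 + 51.2032*j^4 + 16.0016*j^3 - 3.1408*j^2 - 0.8432*j + 0.1156)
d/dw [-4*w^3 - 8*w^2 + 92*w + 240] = -12*w^2 - 16*w + 92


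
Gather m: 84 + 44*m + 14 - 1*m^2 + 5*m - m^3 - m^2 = -m^3 - 2*m^2 + 49*m + 98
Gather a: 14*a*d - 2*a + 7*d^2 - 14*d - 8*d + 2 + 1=a*(14*d - 2) + 7*d^2 - 22*d + 3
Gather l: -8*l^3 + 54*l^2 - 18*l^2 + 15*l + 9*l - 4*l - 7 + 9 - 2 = -8*l^3 + 36*l^2 + 20*l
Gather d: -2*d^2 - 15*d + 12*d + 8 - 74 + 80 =-2*d^2 - 3*d + 14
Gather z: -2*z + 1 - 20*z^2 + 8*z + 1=-20*z^2 + 6*z + 2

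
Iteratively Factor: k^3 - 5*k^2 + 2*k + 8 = (k - 4)*(k^2 - k - 2) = (k - 4)*(k + 1)*(k - 2)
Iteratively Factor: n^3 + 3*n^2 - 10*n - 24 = (n - 3)*(n^2 + 6*n + 8) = (n - 3)*(n + 4)*(n + 2)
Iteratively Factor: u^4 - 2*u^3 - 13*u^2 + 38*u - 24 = (u - 2)*(u^3 - 13*u + 12) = (u - 3)*(u - 2)*(u^2 + 3*u - 4) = (u - 3)*(u - 2)*(u - 1)*(u + 4)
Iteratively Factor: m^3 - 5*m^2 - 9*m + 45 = (m + 3)*(m^2 - 8*m + 15) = (m - 5)*(m + 3)*(m - 3)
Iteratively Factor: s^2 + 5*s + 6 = (s + 2)*(s + 3)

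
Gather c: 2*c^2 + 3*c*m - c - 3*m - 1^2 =2*c^2 + c*(3*m - 1) - 3*m - 1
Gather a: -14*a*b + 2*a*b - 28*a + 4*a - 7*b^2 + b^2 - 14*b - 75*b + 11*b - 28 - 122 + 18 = a*(-12*b - 24) - 6*b^2 - 78*b - 132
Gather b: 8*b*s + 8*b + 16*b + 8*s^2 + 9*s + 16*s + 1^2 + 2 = b*(8*s + 24) + 8*s^2 + 25*s + 3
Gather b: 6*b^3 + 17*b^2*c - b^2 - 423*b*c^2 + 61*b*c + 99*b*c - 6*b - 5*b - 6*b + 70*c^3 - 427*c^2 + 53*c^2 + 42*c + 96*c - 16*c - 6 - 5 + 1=6*b^3 + b^2*(17*c - 1) + b*(-423*c^2 + 160*c - 17) + 70*c^3 - 374*c^2 + 122*c - 10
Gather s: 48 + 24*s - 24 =24*s + 24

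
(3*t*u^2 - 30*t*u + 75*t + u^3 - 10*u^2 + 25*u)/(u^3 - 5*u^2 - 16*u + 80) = (3*t*u - 15*t + u^2 - 5*u)/(u^2 - 16)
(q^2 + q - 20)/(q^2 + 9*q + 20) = (q - 4)/(q + 4)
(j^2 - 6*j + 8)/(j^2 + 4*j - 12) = (j - 4)/(j + 6)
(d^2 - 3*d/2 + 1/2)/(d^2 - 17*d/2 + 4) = (d - 1)/(d - 8)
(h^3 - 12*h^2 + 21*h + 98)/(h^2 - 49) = (h^2 - 5*h - 14)/(h + 7)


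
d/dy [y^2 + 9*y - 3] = 2*y + 9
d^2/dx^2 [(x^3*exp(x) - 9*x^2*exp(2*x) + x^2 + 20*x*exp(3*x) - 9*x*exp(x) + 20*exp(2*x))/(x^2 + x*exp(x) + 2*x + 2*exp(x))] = (-((x*exp(x) + 4*exp(x) + 2)*(x^3*exp(x) - 9*x^2*exp(2*x) + x^2 + 20*x*exp(3*x) - 9*x*exp(x) + 20*exp(2*x)) + 2*(x*exp(x) + 2*x + 3*exp(x) + 2)*(x^3*exp(x) - 18*x^2*exp(2*x) + 3*x^2*exp(x) + 60*x*exp(3*x) - 18*x*exp(2*x) - 9*x*exp(x) + 2*x + 20*exp(3*x) + 40*exp(2*x) - 9*exp(x)))*(x^2 + x*exp(x) + 2*x + 2*exp(x)) + (x^2 + x*exp(x) + 2*x + 2*exp(x))^2*(x^3*exp(x) - 36*x^2*exp(2*x) + 6*x^2*exp(x) + 180*x*exp(3*x) - 72*x*exp(2*x) - 3*x*exp(x) + 120*exp(3*x) + 62*exp(2*x) - 18*exp(x) + 2) + 2*(x*exp(x) + 2*x + 3*exp(x) + 2)^2*(x^3*exp(x) - 9*x^2*exp(2*x) + x^2 + 20*x*exp(3*x) - 9*x*exp(x) + 20*exp(2*x)))/(x^2 + x*exp(x) + 2*x + 2*exp(x))^3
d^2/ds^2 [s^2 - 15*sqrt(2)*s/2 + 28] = 2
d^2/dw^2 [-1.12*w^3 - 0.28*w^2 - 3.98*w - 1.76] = -6.72*w - 0.56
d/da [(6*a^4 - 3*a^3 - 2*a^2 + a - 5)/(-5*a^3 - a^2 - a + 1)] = (-30*a^6 - 12*a^5 - 25*a^4 + 40*a^3 - 81*a^2 - 14*a - 4)/(25*a^6 + 10*a^5 + 11*a^4 - 8*a^3 - a^2 - 2*a + 1)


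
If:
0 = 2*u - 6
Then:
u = 3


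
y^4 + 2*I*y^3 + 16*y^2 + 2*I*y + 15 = (y - 3*I)*(y - I)*(y + I)*(y + 5*I)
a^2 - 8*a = a*(a - 8)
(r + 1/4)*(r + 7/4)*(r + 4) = r^3 + 6*r^2 + 135*r/16 + 7/4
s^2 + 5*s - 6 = (s - 1)*(s + 6)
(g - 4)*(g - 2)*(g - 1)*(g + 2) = g^4 - 5*g^3 + 20*g - 16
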